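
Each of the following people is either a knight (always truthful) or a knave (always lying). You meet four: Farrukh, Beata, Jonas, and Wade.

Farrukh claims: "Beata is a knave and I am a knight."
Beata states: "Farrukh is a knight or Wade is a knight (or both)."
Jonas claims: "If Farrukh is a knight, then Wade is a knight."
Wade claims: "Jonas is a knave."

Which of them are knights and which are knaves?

Farrukh: knave, Beata: knave, Jonas: knight, Wade: knave

Consider Farrukh. Suppose Farrukh is a knight.
Then no assignment of the remaining roles makes every statement match its speaker's type — contradiction.
So Farrukh is a knave.
With that fixed, Jonas's statement is true, so Jonas is a knight.
With that fixed, Wade's statement is false, so Wade is a knave.
With that fixed, Beata's statement is false, so Beata is a knave.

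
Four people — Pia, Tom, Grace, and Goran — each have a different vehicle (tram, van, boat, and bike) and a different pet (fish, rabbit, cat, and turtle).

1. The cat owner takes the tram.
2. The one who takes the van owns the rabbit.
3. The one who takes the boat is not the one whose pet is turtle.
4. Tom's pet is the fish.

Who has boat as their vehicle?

Tom

With clues 1–4, Goran, Grace, and Pia are impossible for the one with vehicle boat.
That leaves Tom.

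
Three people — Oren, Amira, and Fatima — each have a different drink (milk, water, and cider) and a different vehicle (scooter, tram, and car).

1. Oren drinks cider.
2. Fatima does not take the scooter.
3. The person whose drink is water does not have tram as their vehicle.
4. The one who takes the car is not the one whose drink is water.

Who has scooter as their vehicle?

Amira

With clues 1–2, Fatima is impossible for the one with vehicle scooter.
With clues 1–4, Oren is impossible for the one with vehicle scooter.
That leaves Amira.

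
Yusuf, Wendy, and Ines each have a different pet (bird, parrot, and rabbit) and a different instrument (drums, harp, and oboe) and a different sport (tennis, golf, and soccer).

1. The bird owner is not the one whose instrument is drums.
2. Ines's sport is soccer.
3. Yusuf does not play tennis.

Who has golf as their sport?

With clues 1–2, Ines is impossible for the one with sport golf.
With clues 1–3, Wendy is impossible for the one with sport golf.
That leaves Yusuf.

Yusuf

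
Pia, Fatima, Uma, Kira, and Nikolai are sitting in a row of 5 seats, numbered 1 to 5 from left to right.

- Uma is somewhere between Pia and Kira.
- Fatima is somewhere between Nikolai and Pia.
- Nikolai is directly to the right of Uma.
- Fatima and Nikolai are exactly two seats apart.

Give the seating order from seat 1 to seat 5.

From clue 1: Uma is in {2,3,4}.
From clues 1–2: Pia is in {1,3,5}.
From clues 1–3: Pia is in {1,5}.
From clues 1–4: Pia → seat 1, Fatima → seat 2, Uma → seat 3, Nikolai → seat 4, Kira → seat 5.

Pia, Fatima, Uma, Nikolai, Kira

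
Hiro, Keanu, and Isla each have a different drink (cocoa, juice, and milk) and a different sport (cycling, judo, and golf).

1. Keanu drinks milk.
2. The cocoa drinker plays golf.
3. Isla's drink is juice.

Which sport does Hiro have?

golf

With clues 1–3, cycling and judo are impossible for Hiro's sport.
That leaves golf.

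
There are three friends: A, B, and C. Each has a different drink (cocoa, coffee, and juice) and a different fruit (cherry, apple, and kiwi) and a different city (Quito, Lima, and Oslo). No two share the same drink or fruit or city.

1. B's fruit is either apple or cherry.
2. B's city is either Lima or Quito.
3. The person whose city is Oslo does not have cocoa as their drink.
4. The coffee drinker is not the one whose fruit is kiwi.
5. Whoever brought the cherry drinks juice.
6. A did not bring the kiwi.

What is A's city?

With clues 1–6, Lima and Quito are impossible for A's city.
That leaves Oslo.

Oslo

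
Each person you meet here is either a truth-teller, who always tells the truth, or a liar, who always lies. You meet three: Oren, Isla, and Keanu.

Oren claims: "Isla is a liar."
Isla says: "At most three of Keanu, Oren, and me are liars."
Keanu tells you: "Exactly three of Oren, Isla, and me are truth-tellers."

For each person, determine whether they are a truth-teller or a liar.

Regardless of anyone's role, Isla's statement is true, so Isla is a truth-teller.
With that fixed, Oren's statement is false, so Oren is a liar.
With that fixed, Keanu's statement is false, so Keanu is a liar.

Oren: liar, Isla: truth-teller, Keanu: liar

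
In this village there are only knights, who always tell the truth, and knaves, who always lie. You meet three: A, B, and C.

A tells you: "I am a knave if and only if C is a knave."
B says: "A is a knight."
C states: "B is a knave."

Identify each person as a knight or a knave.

A: knave, B: knave, C: knight

Consider A. Suppose A is a knight.
Then no assignment of the remaining roles makes every statement match its speaker's type — contradiction.
So A is a knave.
With that fixed, B's statement is false, so B is a knave.
With that fixed, C's statement is true, so C is a knight.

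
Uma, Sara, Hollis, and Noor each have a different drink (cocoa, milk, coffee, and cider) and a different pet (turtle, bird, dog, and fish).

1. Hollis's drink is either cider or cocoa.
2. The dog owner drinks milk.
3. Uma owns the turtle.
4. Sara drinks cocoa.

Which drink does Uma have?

With clues 1–3, milk is impossible for Uma's drink.
With clues 1–4, cider and cocoa are impossible for Uma's drink.
That leaves coffee.

coffee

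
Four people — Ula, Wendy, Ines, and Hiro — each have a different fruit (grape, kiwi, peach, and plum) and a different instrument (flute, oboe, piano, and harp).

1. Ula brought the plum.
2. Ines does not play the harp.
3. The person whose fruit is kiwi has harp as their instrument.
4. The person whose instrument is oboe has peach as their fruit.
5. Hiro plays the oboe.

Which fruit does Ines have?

grape

Clue 1 rules out plum for Ines's fruit.
With clues 1–3, kiwi is impossible for Ines's fruit.
With clues 1–5, peach is impossible for Ines's fruit.
That leaves grape.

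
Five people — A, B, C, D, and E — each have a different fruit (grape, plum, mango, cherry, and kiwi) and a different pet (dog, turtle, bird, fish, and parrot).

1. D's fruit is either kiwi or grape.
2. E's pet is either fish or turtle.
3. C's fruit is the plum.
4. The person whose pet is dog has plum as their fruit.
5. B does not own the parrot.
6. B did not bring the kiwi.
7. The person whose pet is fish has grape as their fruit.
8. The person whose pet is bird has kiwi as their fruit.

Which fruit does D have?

kiwi

Clue 1 rules out cherry, mango, and plum for D's fruit.
With clues 1–8, grape is impossible for D's fruit.
That leaves kiwi.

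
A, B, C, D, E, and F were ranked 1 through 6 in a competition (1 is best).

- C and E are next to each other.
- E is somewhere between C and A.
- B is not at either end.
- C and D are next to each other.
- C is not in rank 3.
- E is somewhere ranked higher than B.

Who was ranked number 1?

D

With clues 1–2, E is ruled out for rank 1.
With clues 1–3, B is ruled out for rank 1.
With clues 1–4, C is ruled out for rank 1.
With clues 1–6, A and F are ruled out for rank 1.
So rank 1 is D.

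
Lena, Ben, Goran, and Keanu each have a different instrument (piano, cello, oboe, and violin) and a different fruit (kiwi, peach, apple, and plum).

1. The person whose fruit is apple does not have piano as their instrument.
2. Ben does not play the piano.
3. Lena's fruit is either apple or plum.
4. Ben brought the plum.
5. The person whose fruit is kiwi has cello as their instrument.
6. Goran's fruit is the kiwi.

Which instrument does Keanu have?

With clues 1–5, oboe and violin are impossible for Keanu's instrument.
With clues 1–6, cello is impossible for Keanu's instrument.
That leaves piano.

piano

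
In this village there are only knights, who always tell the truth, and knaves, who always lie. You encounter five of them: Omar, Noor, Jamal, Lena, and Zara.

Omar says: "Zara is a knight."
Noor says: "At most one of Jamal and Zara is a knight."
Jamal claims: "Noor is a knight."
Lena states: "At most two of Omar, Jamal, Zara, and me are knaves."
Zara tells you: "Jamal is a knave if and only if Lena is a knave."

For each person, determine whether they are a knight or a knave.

Omar: knave, Noor: knight, Jamal: knight, Lena: knave, Zara: knave

Consider Omar. Suppose Omar is a knight.
Then no assignment of the remaining roles makes every statement match its speaker's type — contradiction.
So Omar is a knave.
Consider Noor. Suppose Noor is a knave.
Then no assignment of the remaining roles makes every statement match its speaker's type — contradiction.
So Noor is a knight.
With that fixed, Jamal's statement is true, so Jamal is a knight.
Consider Lena. Suppose Lena is a knight.
Then no assignment of the remaining roles makes every statement match its speaker's type — contradiction.
So Lena is a knave.
With that fixed, Zara's statement is false, so Zara is a knave.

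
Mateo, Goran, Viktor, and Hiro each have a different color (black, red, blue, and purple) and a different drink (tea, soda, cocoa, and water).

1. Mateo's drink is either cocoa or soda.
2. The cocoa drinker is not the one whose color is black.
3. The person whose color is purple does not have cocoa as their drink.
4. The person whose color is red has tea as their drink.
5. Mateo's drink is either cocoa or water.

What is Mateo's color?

With clues 1–4, red is impossible for Mateo's color.
With clues 1–5, black and purple are impossible for Mateo's color.
That leaves blue.

blue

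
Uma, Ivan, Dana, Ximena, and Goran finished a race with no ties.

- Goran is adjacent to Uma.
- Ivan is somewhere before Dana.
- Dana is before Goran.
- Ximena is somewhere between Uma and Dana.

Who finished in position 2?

Dana

With clues 1–3, Goran and Uma are ruled out for place 2.
With clues 1–4, Ivan and Ximena are ruled out for place 2.
So place 2 is Dana.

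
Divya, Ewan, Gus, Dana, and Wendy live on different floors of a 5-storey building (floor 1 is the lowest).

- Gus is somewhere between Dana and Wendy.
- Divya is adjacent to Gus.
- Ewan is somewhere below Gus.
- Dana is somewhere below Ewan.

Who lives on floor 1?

Dana

With clue 1, Gus is ruled out for floor 1.
With clues 1–2, Divya is ruled out for floor 1.
With clues 1–4, Ewan and Wendy are ruled out for floor 1.
So floor 1 is Dana.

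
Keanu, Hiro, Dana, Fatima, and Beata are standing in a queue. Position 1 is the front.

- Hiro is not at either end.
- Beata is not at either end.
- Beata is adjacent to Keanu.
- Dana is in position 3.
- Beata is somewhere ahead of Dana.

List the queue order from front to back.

From clue 1: Hiro is in {2,3,4}.
From clues 1–4: Dana → position 3.
From clues 1–5: Keanu → position 1, Beata → position 2, Hiro → position 4, Fatima → position 5.

Keanu, Beata, Dana, Hiro, Fatima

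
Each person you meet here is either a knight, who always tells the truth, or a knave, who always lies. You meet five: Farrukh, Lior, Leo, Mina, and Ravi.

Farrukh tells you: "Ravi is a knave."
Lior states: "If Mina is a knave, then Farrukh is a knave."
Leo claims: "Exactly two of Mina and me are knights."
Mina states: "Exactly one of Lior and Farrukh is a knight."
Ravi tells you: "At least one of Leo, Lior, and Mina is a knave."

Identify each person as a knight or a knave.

Farrukh: knave, Lior: knight, Leo: knave, Mina: knight, Ravi: knight

Consider Farrukh. Suppose Farrukh is a knight.
Then no assignment of the remaining roles makes every statement match its speaker's type — contradiction.
So Farrukh is a knave.
With that fixed, Lior's statement is true, so Lior is a knight.
With that fixed, Mina's statement is true, so Mina is a knight.
Consider Leo. Suppose Leo is a knight.
Then no assignment of the remaining roles makes every statement match its speaker's type — contradiction.
So Leo is a knave.
With that fixed, Ravi's statement is true, so Ravi is a knight.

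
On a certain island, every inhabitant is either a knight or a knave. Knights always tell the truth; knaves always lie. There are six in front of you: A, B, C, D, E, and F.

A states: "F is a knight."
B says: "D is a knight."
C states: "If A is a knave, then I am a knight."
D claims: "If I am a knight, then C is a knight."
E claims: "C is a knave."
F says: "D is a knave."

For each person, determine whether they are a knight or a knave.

A: knave, B: knight, C: knight, D: knight, E: knave, F: knave

Consider A. Suppose A is a knight.
Then no assignment of the remaining roles makes every statement match its speaker's type — contradiction.
So A is a knave.
Consider B. Suppose B is a knave.
Then no assignment of the remaining roles makes every statement match its speaker's type — contradiction.
So B is a knight.
Consider C. Suppose C is a knave.
Then whichever role D has, D's statement has the wrong truth value — contradiction.
So C is a knight.
With that fixed, D's statement is true, so D is a knight.
With that fixed, E's statement is false, so E is a knave.
With that fixed, F's statement is false, so F is a knave.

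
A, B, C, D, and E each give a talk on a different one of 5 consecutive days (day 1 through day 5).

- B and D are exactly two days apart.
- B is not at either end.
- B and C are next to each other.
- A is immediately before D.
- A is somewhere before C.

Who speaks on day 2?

D

With clues 1–4, A and E are ruled out for day 2.
With clues 1–5, B and C are ruled out for day 2.
So day 2 is D.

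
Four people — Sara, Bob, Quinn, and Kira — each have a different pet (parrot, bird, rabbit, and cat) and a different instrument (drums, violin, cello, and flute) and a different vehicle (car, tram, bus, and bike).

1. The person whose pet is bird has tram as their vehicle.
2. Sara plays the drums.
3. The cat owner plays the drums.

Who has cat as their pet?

Sara

With clues 1–3, Bob, Kira, and Quinn are impossible for the one with pet cat.
That leaves Sara.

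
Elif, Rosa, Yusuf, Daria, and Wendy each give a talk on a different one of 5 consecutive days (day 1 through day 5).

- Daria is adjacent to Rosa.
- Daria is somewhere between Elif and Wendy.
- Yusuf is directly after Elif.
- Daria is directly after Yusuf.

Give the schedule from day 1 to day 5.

From clues 1–2: Rosa is in {2,3,4}.
From clues 1–3: Elif is in {1,4}.
From clues 1–4: Elif → day 1, Yusuf → day 2, Daria → day 3, Rosa → day 4, Wendy → day 5.

Elif, Yusuf, Daria, Rosa, Wendy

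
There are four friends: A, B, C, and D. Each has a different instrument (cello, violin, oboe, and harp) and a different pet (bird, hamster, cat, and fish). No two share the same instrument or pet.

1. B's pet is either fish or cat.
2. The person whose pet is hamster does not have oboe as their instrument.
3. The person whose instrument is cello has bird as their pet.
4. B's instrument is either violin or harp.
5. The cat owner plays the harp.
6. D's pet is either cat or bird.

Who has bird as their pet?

D

Clue 1 rules out B for the one with pet bird.
With clues 1–6, A and C are impossible for the one with pet bird.
That leaves D.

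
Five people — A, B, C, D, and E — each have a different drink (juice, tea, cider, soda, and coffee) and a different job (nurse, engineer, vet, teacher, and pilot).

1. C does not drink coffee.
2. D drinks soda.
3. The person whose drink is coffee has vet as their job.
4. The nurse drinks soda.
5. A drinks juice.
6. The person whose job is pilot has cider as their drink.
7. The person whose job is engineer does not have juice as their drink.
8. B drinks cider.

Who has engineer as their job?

With clues 1–4, D is impossible for the one with job engineer.
With clues 1–7, A is impossible for the one with job engineer.
With clues 1–8, B and E are impossible for the one with job engineer.
That leaves C.

C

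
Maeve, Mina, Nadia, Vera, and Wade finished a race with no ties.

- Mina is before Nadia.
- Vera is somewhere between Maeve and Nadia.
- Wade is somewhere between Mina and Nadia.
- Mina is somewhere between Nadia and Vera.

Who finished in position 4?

With clues 1–3, Maeve, Mina, and Nadia are ruled out for place 4.
With clues 1–4, Vera is ruled out for place 4.
So place 4 is Wade.

Wade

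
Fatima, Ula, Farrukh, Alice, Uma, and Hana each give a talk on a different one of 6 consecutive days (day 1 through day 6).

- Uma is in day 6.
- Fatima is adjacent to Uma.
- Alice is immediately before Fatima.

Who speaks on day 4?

Alice

With clue 1, Uma is ruled out for day 4.
With clues 1–2, Fatima is ruled out for day 4.
With clues 1–3, Farrukh, Hana, and Ula are ruled out for day 4.
So day 4 is Alice.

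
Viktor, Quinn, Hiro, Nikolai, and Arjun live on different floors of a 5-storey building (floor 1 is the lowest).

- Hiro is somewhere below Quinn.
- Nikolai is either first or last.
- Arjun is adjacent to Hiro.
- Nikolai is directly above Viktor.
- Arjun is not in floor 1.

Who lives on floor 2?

With clues 1–2, Nikolai is ruled out for floor 2.
With clues 1–3, Quinn is ruled out for floor 2.
With clues 1–4, Viktor is ruled out for floor 2.
With clues 1–5, Hiro is ruled out for floor 2.
So floor 2 is Arjun.

Arjun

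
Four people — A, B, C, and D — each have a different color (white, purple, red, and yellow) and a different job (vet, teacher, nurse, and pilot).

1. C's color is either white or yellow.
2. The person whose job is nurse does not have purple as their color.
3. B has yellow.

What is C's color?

Clue 1 rules out purple and red for C's color.
With clues 1–3, yellow is impossible for C's color.
That leaves white.

white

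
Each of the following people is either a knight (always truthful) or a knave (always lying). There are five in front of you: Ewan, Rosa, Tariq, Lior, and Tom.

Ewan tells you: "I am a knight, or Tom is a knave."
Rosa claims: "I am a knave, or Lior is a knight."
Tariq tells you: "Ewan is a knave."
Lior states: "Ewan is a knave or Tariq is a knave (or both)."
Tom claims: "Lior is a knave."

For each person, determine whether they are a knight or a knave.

Consider Ewan. Suppose Ewan is a knave.
Then no assignment of the remaining roles makes every statement match its speaker's type — contradiction.
So Ewan is a knight.
With that fixed, Tariq's statement is false, so Tariq is a knave.
With that fixed, Lior's statement is true, so Lior is a knight.
With that fixed, Tom's statement is false, so Tom is a knave.
With that fixed, Rosa's statement is true, so Rosa is a knight.

Ewan: knight, Rosa: knight, Tariq: knave, Lior: knight, Tom: knave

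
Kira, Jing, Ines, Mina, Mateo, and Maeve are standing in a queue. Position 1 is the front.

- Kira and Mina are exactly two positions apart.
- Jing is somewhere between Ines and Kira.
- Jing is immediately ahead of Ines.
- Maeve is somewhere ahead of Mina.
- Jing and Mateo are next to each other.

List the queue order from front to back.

Kira, Maeve, Mina, Mateo, Jing, Ines

From clues 1–2: Jing is in {2,3,4,5}.
From clues 1–3: Jing is in {4,5}.
From clues 1–5: Kira → position 1, Maeve → position 2, Mina → position 3, Mateo → position 4, Jing → position 5, Ines → position 6.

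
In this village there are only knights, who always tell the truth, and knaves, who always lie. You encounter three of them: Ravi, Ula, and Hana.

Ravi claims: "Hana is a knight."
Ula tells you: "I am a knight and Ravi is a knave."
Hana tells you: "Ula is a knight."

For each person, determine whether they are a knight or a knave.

Ravi: knave, Ula: knave, Hana: knave

Consider Ravi. Suppose Ravi is a knight.
Then no assignment of the remaining roles makes every statement match its speaker's type — contradiction.
So Ravi is a knave.
Consider Ula. Suppose Ula is a knight.
Then no assignment of the remaining roles makes every statement match its speaker's type — contradiction.
So Ula is a knave.
With that fixed, Hana's statement is false, so Hana is a knave.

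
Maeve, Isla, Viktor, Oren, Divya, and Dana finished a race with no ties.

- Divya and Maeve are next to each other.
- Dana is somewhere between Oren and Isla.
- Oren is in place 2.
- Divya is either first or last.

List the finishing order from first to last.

Viktor, Oren, Dana, Isla, Maeve, Divya

From clues 1–2: Dana is in {2,3,4,5}.
From clues 1–3: Viktor → place 1, Oren → place 2.
From clues 1–4: Dana → place 3, Isla → place 4, Maeve → place 5, Divya → place 6.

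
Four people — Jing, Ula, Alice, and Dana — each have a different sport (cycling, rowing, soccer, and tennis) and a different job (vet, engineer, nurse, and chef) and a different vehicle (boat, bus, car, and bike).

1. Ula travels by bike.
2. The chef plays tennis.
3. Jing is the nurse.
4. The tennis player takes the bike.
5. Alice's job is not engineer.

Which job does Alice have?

vet

With clues 1–3, nurse is impossible for Alice's job.
With clues 1–4, chef is impossible for Alice's job.
With clues 1–5, engineer is impossible for Alice's job.
That leaves vet.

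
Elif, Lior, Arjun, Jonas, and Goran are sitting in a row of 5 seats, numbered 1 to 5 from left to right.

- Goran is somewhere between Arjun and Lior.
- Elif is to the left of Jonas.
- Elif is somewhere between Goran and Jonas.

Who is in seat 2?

With clues 1–3, Arjun, Elif, Jonas, and Lior are ruled out for seat 2.
So seat 2 is Goran.

Goran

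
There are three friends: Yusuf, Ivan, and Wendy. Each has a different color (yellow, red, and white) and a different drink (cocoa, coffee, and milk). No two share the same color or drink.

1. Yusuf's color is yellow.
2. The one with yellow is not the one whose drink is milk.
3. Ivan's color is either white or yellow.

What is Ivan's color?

white

Clue 1 rules out yellow for Ivan's color.
With clues 1–3, red is impossible for Ivan's color.
That leaves white.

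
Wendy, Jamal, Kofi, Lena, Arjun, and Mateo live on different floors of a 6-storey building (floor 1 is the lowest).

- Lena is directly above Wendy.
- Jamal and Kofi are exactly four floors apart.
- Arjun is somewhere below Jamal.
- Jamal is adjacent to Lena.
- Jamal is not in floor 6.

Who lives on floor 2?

Arjun

With clues 1–2, Lena is ruled out for floor 2.
With clues 1–3, Mateo is ruled out for floor 2.
With clues 1–4, Jamal and Wendy are ruled out for floor 2.
With clues 1–5, Kofi is ruled out for floor 2.
So floor 2 is Arjun.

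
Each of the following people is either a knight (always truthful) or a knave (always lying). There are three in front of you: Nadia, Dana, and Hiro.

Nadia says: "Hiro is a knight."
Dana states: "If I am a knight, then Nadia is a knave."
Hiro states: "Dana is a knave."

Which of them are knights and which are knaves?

Nadia: knave, Dana: knight, Hiro: knave

Consider Nadia. Suppose Nadia is a knight.
Then whichever role Dana has, Dana's statement has the wrong truth value — contradiction.
So Nadia is a knave.
With that fixed, Dana's statement is true, so Dana is a knight.
With that fixed, Hiro's statement is false, so Hiro is a knave.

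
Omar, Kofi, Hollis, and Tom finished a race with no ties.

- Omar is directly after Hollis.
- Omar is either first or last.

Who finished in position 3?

With clues 1–2, Kofi, Omar, and Tom are ruled out for place 3.
So place 3 is Hollis.

Hollis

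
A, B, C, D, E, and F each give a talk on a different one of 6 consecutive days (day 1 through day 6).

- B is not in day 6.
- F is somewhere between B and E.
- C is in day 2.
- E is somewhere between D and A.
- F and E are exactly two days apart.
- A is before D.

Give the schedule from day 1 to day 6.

From clue 1: B is in {1,2,3,4,5}.
From clues 1–2: F is in {2,3,4,5}.
From clues 1–3: C → day 2.
From clues 1–4: E is in {3,5}.
From clues 1–5: B → day 1, F → day 3, E → day 5.
From clues 1–6: A → day 4, D → day 6.

B, C, F, A, E, D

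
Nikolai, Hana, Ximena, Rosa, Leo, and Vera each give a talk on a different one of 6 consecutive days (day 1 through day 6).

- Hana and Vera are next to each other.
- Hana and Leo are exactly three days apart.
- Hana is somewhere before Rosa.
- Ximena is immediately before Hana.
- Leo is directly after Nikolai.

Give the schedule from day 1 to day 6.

Ximena, Hana, Vera, Nikolai, Leo, Rosa

From clues 1–3: Rosa is in {3,4,5,6}.
From clues 1–4: Hana is in {2,3,4}.
From clues 1–5: Ximena → day 1, Hana → day 2, Vera → day 3, Nikolai → day 4, Leo → day 5, Rosa → day 6.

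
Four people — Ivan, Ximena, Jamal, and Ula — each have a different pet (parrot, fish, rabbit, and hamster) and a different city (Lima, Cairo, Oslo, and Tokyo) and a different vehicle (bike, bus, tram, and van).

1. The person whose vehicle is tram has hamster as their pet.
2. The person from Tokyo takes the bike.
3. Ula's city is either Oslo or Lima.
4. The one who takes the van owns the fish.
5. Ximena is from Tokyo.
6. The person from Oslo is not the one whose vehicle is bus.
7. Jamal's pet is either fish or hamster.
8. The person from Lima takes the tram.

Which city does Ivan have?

With clues 1–5, Tokyo is impossible for Ivan's city.
With clues 1–8, Lima and Oslo are impossible for Ivan's city.
That leaves Cairo.

Cairo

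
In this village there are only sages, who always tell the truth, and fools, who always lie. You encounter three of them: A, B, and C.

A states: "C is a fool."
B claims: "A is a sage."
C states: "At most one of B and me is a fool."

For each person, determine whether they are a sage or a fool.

A: fool, B: fool, C: sage

Consider A. Suppose A is a sage.
Then no assignment of the remaining roles makes every statement match its speaker's type — contradiction.
So A is a fool.
With that fixed, B's statement is false, so B is a fool.
Consider C. Suppose C is a fool.
Then A's statement comes out true, contradicting A being a fool.
So C is a sage.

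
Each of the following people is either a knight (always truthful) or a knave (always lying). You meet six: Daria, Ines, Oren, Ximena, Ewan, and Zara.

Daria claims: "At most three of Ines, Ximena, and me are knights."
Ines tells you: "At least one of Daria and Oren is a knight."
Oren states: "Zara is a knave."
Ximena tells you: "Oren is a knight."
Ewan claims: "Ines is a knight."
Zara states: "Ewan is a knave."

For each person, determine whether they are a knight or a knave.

Regardless of anyone's role, Daria's statement is true, so Daria is a knight.
With that fixed, Ines's statement is true, so Ines is a knight.
With that fixed, Ewan's statement is true, so Ewan is a knight.
With that fixed, Zara's statement is false, so Zara is a knave.
With that fixed, Oren's statement is true, so Oren is a knight.
With that fixed, Ximena's statement is true, so Ximena is a knight.

Daria: knight, Ines: knight, Oren: knight, Ximena: knight, Ewan: knight, Zara: knave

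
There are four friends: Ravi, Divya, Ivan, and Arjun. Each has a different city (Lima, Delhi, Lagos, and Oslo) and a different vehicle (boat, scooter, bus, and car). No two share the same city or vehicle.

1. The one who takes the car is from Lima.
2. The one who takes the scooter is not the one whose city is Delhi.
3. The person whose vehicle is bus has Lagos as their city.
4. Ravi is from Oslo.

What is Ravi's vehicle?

With clues 1–4, boat, bus, and car are impossible for Ravi's vehicle.
That leaves scooter.

scooter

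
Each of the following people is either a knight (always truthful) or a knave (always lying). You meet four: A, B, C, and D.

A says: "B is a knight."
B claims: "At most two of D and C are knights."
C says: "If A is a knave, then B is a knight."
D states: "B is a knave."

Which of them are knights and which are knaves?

Regardless of anyone's role, B's statement is true, so B is a knight.
With that fixed, C's statement is true, so C is a knight.
With that fixed, D's statement is false, so D is a knave.
With that fixed, A's statement is true, so A is a knight.

A: knight, B: knight, C: knight, D: knave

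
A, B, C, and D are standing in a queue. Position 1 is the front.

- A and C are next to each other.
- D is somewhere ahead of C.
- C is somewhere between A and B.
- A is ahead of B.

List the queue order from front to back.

From clues 1–2: D is in {1,2}.
From clues 1–3: C → position 3.
From clues 1–4: D → position 1, A → position 2, B → position 4.

D, A, C, B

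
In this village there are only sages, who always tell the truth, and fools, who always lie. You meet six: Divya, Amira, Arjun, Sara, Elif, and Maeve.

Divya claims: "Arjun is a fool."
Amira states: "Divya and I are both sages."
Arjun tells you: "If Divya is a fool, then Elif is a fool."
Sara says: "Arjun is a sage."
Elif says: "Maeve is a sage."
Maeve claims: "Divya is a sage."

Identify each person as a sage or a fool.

Divya: fool, Amira: fool, Arjun: sage, Sara: sage, Elif: fool, Maeve: fool

Consider Divya. Suppose Divya is a sage.
Then no assignment of the remaining roles makes every statement match its speaker's type — contradiction.
So Divya is a fool.
With that fixed, Amira's statement is false, so Amira is a fool.
With that fixed, Maeve's statement is false, so Maeve is a fool.
With that fixed, Elif's statement is false, so Elif is a fool.
With that fixed, Arjun's statement is true, so Arjun is a sage.
With that fixed, Sara's statement is true, so Sara is a sage.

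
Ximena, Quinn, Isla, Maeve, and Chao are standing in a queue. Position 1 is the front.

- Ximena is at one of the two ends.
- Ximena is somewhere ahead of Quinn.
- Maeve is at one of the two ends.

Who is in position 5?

Maeve

With clues 1–2, Ximena is ruled out for position 5.
With clues 1–3, Chao, Isla, and Quinn are ruled out for position 5.
So position 5 is Maeve.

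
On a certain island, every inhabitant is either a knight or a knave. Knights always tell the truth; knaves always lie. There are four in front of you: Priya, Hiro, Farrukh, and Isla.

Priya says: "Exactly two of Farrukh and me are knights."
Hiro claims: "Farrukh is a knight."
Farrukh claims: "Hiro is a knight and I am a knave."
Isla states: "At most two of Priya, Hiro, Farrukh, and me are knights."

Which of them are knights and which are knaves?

Priya: knave, Hiro: knave, Farrukh: knave, Isla: knight

Consider Priya. Suppose Priya is a knight.
Then no assignment of the remaining roles makes every statement match its speaker's type — contradiction.
So Priya is a knave.
Consider Hiro. Suppose Hiro is a knight.
Then whichever role Farrukh has, Farrukh's statement has the wrong truth value — contradiction.
So Hiro is a knave.
With that fixed, Farrukh's statement is false, so Farrukh is a knave.
With that fixed, Isla's statement is true, so Isla is a knight.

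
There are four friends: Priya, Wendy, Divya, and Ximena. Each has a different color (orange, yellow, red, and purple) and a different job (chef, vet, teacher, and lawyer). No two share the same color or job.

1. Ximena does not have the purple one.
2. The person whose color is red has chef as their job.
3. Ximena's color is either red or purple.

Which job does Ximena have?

chef

With clues 1–3, lawyer, teacher, and vet are impossible for Ximena's job.
That leaves chef.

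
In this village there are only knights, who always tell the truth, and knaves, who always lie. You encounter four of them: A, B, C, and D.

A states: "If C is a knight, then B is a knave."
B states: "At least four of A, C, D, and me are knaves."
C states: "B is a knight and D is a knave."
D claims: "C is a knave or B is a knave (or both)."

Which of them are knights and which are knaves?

Consider A. Suppose A is a knave.
Then no assignment of the remaining roles makes every statement match its speaker's type — contradiction.
So A is a knight.
With that fixed, B's statement is false, so B is a knave.
With that fixed, C's statement is false, so C is a knave.
With that fixed, D's statement is true, so D is a knight.

A: knight, B: knave, C: knave, D: knight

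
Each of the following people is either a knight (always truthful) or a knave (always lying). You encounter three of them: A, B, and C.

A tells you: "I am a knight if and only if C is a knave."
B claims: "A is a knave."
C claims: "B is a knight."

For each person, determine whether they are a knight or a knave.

Consider A. Suppose A is a knave.
Then no assignment of the remaining roles makes every statement match its speaker's type — contradiction.
So A is a knight.
With that fixed, B's statement is false, so B is a knave.
With that fixed, C's statement is false, so C is a knave.

A: knight, B: knave, C: knave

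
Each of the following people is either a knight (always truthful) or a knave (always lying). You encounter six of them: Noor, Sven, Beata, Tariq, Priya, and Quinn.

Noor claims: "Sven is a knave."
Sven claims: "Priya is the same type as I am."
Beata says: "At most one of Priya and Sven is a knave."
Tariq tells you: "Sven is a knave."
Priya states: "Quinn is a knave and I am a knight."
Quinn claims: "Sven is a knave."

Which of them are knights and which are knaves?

Noor: knave, Sven: knight, Beata: knight, Tariq: knave, Priya: knight, Quinn: knave

Consider Noor. Suppose Noor is a knight.
Then no assignment of the remaining roles makes every statement match its speaker's type — contradiction.
So Noor is a knave.
Consider Sven. Suppose Sven is a knave.
Then Noor's statement comes out true, contradicting Noor being a knave.
So Sven is a knight.
With that fixed, Beata's statement is true, so Beata is a knight.
With that fixed, Tariq's statement is false, so Tariq is a knave.
With that fixed, Quinn's statement is false, so Quinn is a knave.
Consider Priya. Suppose Priya is a knave.
Then Sven's statement comes out false, contradicting Sven being a knight.
So Priya is a knight.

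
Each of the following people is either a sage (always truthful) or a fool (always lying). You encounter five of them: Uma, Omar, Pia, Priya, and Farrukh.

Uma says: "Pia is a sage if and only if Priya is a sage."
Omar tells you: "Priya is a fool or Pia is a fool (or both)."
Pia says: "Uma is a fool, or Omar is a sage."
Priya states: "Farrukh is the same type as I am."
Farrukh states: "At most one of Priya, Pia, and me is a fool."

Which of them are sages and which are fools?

Consider Uma. Suppose Uma is a sage.
Then no assignment of the remaining roles makes every statement match its speaker's type — contradiction.
So Uma is a fool.
With that fixed, Pia's statement is true, so Pia is a sage.
Consider Omar. Suppose Omar is a fool.
Then no assignment of the remaining roles makes every statement match its speaker's type — contradiction.
So Omar is a sage.
Consider Priya. Suppose Priya is a sage.
Then Uma's statement comes out true, contradicting Uma being a fool.
So Priya is a fool.
Consider Farrukh. Suppose Farrukh is a fool.
Then Priya's statement comes out true, contradicting Priya being a fool.
So Farrukh is a sage.

Uma: fool, Omar: sage, Pia: sage, Priya: fool, Farrukh: sage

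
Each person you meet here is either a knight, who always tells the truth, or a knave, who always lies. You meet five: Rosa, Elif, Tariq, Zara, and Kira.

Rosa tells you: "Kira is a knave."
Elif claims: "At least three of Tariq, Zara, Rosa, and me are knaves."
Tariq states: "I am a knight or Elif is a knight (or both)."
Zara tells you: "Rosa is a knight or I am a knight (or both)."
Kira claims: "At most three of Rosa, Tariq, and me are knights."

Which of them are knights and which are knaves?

Rosa: knave, Elif: knave, Tariq: knight, Zara: knight, Kira: knight

Regardless of anyone's role, Kira's statement is true, so Kira is a knight.
With that fixed, Rosa's statement is false, so Rosa is a knave.
Consider Elif. Suppose Elif is a knight.
Then no assignment of the remaining roles makes every statement match its speaker's type — contradiction.
So Elif is a knave.
Consider Tariq. Suppose Tariq is a knave.
Then Elif's statement comes out true, contradicting Elif being a knave.
So Tariq is a knight.
Consider Zara. Suppose Zara is a knave.
Then Elif's statement comes out true, contradicting Elif being a knave.
So Zara is a knight.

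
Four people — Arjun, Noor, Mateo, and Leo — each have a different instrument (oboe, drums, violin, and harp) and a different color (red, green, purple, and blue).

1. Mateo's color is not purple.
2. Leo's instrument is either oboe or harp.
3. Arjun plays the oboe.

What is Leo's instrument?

With clues 1–2, drums and violin are impossible for Leo's instrument.
With clues 1–3, oboe is impossible for Leo's instrument.
That leaves harp.

harp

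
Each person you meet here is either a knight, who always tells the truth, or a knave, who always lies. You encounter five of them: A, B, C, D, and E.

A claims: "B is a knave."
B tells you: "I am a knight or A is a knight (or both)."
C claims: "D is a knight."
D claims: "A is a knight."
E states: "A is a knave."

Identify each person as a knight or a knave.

A: knave, B: knight, C: knave, D: knave, E: knight

Consider A. Suppose A is a knight.
Then no assignment of the remaining roles makes every statement match its speaker's type — contradiction.
So A is a knave.
With that fixed, D's statement is false, so D is a knave.
With that fixed, E's statement is true, so E is a knight.
With that fixed, C's statement is false, so C is a knave.
Consider B. Suppose B is a knave.
Then A's statement comes out true, contradicting A being a knave.
So B is a knight.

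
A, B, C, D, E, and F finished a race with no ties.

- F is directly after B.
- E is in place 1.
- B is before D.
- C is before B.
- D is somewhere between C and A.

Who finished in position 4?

With clues 1–2, E is ruled out for place 4.
With clues 1–4, A, C, and D are ruled out for place 4.
With clues 1–5, B is ruled out for place 4.
So place 4 is F.

F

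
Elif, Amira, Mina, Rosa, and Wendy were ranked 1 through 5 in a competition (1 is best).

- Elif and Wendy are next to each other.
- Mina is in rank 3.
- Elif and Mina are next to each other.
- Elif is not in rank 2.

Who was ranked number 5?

Wendy

With clues 1–2, Mina is ruled out for rank 5.
With clues 1–3, Elif is ruled out for rank 5.
With clues 1–4, Amira and Rosa are ruled out for rank 5.
So rank 5 is Wendy.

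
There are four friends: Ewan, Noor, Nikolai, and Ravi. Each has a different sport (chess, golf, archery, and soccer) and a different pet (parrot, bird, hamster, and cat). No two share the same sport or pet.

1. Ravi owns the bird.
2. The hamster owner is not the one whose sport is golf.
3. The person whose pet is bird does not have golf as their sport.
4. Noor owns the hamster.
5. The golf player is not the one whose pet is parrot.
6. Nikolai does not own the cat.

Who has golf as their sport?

With clues 1–3, Ravi is impossible for the one with sport golf.
With clues 1–4, Noor is impossible for the one with sport golf.
With clues 1–6, Nikolai is impossible for the one with sport golf.
That leaves Ewan.

Ewan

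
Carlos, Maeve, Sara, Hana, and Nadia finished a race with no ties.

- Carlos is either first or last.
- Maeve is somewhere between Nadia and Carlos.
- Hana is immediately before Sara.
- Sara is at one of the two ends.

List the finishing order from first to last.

From clue 1: Carlos is in {1,5}.
From clues 1–4: Carlos → place 1, Maeve → place 2, Nadia → place 3, Hana → place 4, Sara → place 5.

Carlos, Maeve, Nadia, Hana, Sara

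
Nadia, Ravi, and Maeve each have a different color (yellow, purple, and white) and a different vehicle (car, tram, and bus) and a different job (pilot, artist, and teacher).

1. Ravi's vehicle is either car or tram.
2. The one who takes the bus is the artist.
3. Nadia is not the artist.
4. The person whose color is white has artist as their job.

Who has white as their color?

Maeve

With clues 1–4, Nadia and Ravi are impossible for the one with color white.
That leaves Maeve.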